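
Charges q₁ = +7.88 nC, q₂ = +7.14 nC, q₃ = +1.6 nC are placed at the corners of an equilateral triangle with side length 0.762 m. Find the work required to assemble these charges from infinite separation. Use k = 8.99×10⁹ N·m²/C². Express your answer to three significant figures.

The assembly work is the sum of pairwise potential energies, U = Σ_{i<j} kqᵢqⱼ/rᵢⱼ.
All three pair separations equal the side length, 0.762 m.
U = (6.64×10⁻⁷) + (1.49×10⁻⁷) + (1.35×10⁻⁷) = 9.47×10⁻⁷ J.

9.47×10⁻⁷ J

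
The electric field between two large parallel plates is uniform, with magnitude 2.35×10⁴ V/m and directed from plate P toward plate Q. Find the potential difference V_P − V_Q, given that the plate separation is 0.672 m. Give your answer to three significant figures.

In a uniform field, potential decreases in the direction of E: ΔV = −E·d for a displacement d parallel to E.
Going from Q to P is a displacement of 0.672 m opposite to the field, so V_P − V_Q = +Ed = 1.58×10⁴ V.

1.58×10⁴ V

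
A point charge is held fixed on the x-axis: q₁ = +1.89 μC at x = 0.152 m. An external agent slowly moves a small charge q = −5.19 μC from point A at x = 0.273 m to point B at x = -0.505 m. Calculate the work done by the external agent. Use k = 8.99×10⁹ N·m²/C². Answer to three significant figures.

0.595 J

For quasistatic motion the external work equals the change in potential energy: W_ext = qΔV = q(V_B − V_A).
At A: distance to the source charge is 0.121 m; V_A = kq₁/r = 1.40×10⁵ V.
At B: distance to the source charge is 0.657 m; V_B = kq₁/r = 2.59×10⁴ V.
ΔV = V_B − V_A = -1.15×10⁵ V.
W_ext = qΔV = (-5.19×10⁻⁶ C)(-1.15×10⁵ V) = 0.595 J.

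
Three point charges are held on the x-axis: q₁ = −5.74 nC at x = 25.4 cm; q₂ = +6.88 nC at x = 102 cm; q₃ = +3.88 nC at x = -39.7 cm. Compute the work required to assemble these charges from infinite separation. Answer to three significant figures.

The assembly work is the sum of pairwise potential energies, U = Σ_{i<j} kqᵢqⱼ/rᵢⱼ.
Pair separations: r₁₂ = 0.766 m, r₁₃ = 0.651 m, r₂₃ = 1.42 m.
U = (-4.63×10⁻⁷) + (-3.08×10⁻⁷) + (1.69×10⁻⁷) = -6.02×10⁻⁷ J.

-6.02×10⁻⁷ J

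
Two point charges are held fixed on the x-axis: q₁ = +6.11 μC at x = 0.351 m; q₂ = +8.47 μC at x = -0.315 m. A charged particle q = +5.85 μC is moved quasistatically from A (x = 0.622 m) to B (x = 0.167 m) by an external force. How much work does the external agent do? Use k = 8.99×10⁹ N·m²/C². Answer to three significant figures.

For quasistatic motion the external work equals the change in potential energy: W_ext = qΔV = q(V_B − V_A).
At A: distances to the source charges are 0.271 m, 0.937 m; V_A = Σ kqᵢ/rᵢ = 2.84×10⁵ V.
At B: distances to the source charges are 0.184 m, 0.482 m; V_B = Σ kqᵢ/rᵢ = 4.57×10⁵ V.
ΔV = V_B − V_A = 1.73×10⁵ V.
W_ext = qΔV = (5.85×10⁻⁶ C)(1.73×10⁵ V) = 1.01 J.

1.01 J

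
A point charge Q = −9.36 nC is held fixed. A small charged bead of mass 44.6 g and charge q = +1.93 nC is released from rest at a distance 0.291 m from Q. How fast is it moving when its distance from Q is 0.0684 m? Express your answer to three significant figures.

9.02×10⁻³ m/s

Only the electrostatic force acts, so mechanical energy is conserved: ½mv² = U₁ − U₂ = kQq(1/r₁ − 1/r₂).
U₁ − U₂ = (8.99×10⁹ N·m²/C²)(-9.36×10⁻⁹ C)(1.93×10⁻⁹ C)(1/0.291 − 1/0.0684) = 1.82×10⁻⁶ J.
v = √(2·1.82×10⁻⁶/0.0446) = 9.02×10⁻³ m/s.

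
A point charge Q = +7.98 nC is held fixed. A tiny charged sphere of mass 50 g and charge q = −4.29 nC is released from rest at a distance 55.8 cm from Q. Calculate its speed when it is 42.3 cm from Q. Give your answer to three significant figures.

2.65×10⁻³ m/s

Only the electrostatic force acts, so mechanical energy is conserved: ½mv² = U₁ − U₂ = kQq(1/r₁ − 1/r₂).
U₁ − U₂ = (8.99×10⁹ N·m²/C²)(7.98×10⁻⁹ C)(-4.29×10⁻⁹ C)(1/0.558 − 1/0.423) = 1.76×10⁻⁷ J.
v = √(2·1.76×10⁻⁷/0.0500) = 2.65×10⁻³ m/s.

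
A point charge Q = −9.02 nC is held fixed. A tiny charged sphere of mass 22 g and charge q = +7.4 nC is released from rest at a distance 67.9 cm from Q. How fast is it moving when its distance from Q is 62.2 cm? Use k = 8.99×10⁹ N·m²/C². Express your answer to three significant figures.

Only the electrostatic force acts, so mechanical energy is conserved: ½mv² = U₁ − U₂ = kQq(1/r₁ − 1/r₂).
U₁ − U₂ = (8.99×10⁹ N·m²/C²)(-9.02×10⁻⁹ C)(7.40×10⁻⁹ C)(1/0.679 − 1/0.622) = 8.10×10⁻⁸ J.
v = √(2·8.10×10⁻⁸/0.0220) = 2.71×10⁻³ m/s.

2.71×10⁻³ m/s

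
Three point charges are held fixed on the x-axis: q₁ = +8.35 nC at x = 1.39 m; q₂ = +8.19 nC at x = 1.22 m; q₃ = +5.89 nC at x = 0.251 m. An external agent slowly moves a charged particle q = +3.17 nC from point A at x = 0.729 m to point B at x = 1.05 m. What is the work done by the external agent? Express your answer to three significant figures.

For quasistatic motion the external work equals the change in potential energy: W_ext = qΔV = q(V_B − V_A).
At A: distances to the source charges are 0.661 m, 0.491 m, 0.478 m; V_A = Σ kqᵢ/rᵢ = 374 V.
At B: distances to the source charges are 0.340 m, 0.170 m, 0.799 m; V_B = Σ kqᵢ/rᵢ = 720 V.
ΔV = V_B − V_A = 346 V.
W_ext = qΔV = (3.17×10⁻⁹ C)(346 V) = 1.10×10⁻⁶ J.

1.10×10⁻⁶ J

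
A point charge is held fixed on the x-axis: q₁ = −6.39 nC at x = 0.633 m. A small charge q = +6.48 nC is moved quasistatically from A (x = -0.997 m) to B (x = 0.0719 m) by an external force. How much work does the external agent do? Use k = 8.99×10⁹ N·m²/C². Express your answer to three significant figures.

-4.35×10⁻⁷ J

For quasistatic motion the external work equals the change in potential energy: W_ext = qΔV = q(V_B − V_A).
At A: distance to the source charge is 1.63 m; V_A = kq₁/r = -35.2 V.
At B: distance to the source charge is 0.561 m; V_B = kq₁/r = -102 V.
ΔV = V_B − V_A = -67.1 V.
W_ext = qΔV = (6.48×10⁻⁹ C)(-67.1 V) = -4.35×10⁻⁷ J.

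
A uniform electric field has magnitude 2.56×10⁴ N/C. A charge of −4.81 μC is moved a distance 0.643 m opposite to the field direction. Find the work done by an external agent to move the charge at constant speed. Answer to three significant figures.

The potential change for a displacement 0.643 m opposite to the field direction is ΔV = +Ed = 1.65×10⁴ V.
W_ext = qΔV = -0.0792 J.

-0.0792 J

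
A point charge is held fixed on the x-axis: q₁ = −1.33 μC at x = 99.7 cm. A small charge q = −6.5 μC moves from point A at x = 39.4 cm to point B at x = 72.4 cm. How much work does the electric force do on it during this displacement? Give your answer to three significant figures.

The work done by the electric force is W_field = −ΔU = −q(V_B − V_A) = q(V_A − V_B).
At A: distance to the source charge is 0.603 m; V_A = kq₁/r = -1.98×10⁴ V.
At B: distance to the source charge is 0.273 m; V_B = kq₁/r = -4.38×10⁴ V.
ΔV = V_B − V_A = -2.40×10⁴ V.
W_field = −qΔV = −(-6.50×10⁻⁶ C)(-2.40×10⁴ V) = -0.156 J.

-0.156 J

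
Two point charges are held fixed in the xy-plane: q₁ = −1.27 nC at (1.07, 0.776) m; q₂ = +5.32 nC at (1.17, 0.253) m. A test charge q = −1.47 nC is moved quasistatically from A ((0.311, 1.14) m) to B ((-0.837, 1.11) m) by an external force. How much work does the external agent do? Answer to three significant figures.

For quasistatic motion the external work equals the change in potential energy: W_ext = qΔV = q(V_B − V_A).
At A: distances to the source charges are 0.842 m, 1.23 m; V_A = Σ kqᵢ/rᵢ = 25.2 V.
At B: distances to the source charges are 1.94 m, 2.18 m; V_B = Σ kqᵢ/rᵢ = 16.0 V.
ΔV = V_B − V_A = -9.15 V.
W_ext = qΔV = (-1.47×10⁻⁹ C)(-9.15 V) = 1.35×10⁻⁸ J.

1.35×10⁻⁸ J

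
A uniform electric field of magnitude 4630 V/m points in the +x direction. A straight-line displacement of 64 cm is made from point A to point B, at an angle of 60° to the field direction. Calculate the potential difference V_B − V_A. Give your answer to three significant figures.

Only the component of displacement along E changes the potential: ΔV = −E·d·cosθ.
ΔV = −(4630 V/m)(0.640 m)cos60° = -1480 V.

-1480 V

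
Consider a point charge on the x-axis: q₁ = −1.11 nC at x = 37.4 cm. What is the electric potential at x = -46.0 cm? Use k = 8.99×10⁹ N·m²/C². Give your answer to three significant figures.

Electric potential is a scalar, so the contributions from each charge add algebraically: V = Σ kqᵢ/rᵢ.
V = k[(-1.11×10⁻⁹)/(0.834)] = -12.0 V.

-12.0 V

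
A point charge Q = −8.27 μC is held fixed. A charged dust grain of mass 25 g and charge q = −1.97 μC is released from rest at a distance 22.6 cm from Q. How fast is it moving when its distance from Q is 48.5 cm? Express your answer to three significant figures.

Only the electrostatic force acts, so mechanical energy is conserved: ½mv² = U₁ − U₂ = kQq(1/r₁ − 1/r₂).
U₁ − U₂ = (8.99×10⁹ N·m²/C²)(-8.27×10⁻⁶ C)(-1.97×10⁻⁶ C)(1/0.226 − 1/0.485) = 0.346 J.
v = √(2·0.346/0.0250) = 5.26 m/s.

5.26 m/s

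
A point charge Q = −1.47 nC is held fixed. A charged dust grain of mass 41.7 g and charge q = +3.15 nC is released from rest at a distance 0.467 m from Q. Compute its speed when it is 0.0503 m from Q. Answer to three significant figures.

5.95×10⁻³ m/s

Only the electrostatic force acts, so mechanical energy is conserved: ½mv² = U₁ − U₂ = kQq(1/r₁ − 1/r₂).
U₁ − U₂ = (8.99×10⁹ N·m²/C²)(-1.47×10⁻⁹ C)(3.15×10⁻⁹ C)(1/0.467 − 1/0.0503) = 7.38×10⁻⁷ J.
v = √(2·7.38×10⁻⁷/0.0417) = 5.95×10⁻³ m/s.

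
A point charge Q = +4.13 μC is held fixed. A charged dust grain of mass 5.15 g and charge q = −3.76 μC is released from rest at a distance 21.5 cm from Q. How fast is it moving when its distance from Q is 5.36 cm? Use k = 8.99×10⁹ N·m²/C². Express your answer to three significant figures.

Only the electrostatic force acts, so mechanical energy is conserved: ½mv² = U₁ − U₂ = kQq(1/r₁ − 1/r₂).
U₁ − U₂ = (8.99×10⁹ N·m²/C²)(4.13×10⁻⁶ C)(-3.76×10⁻⁶ C)(1/0.215 − 1/0.0536) = 1.96 J.
v = √(2·1.96/5.15×10⁻³) = 27.6 m/s.

27.6 m/s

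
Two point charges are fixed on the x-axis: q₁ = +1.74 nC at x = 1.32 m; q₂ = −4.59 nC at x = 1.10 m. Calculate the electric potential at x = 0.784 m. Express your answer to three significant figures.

The total potential is the scalar sum of each charge's contribution, V = Σ kqᵢ/rᵢ.
Distances from the field point to each charge: r₁ = 0.536 m, r₂ = 0.316 m.
V = k[(1.74×10⁻⁹)/(0.536) + (-4.59×10⁻⁹)/(0.316)] = -101 V.

-101 V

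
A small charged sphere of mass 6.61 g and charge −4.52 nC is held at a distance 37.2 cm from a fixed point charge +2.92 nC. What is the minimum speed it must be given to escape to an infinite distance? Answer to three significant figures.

To just escape, total mechanical energy must reach zero at infinity: ½mv²_min + U = 0, so ½mv²_min = −U = |kQq|/r.
|U| = |kQq|/r = (8.99×10⁹ N·m²/C²)(2.92×10⁻⁹)(4.52×10⁻⁹)/(0.372) = 3.19×10⁻⁷ J.
v_min = √(2|U|/m) = √(2·3.19×10⁻⁷/6.61×10⁻³) = 9.82×10⁻³ m/s.

9.82×10⁻³ m/s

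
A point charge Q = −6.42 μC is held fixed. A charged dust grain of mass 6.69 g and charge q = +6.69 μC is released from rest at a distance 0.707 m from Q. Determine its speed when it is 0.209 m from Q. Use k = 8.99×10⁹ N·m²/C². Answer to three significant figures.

19.7 m/s

Only the electrostatic force acts, so mechanical energy is conserved: ½mv² = U₁ − U₂ = kQq(1/r₁ − 1/r₂).
U₁ − U₂ = (8.99×10⁹ N·m²/C²)(-6.42×10⁻⁶ C)(6.69×10⁻⁶ C)(1/0.707 − 1/0.209) = 1.30 J.
v = √(2·1.30/6.69×10⁻³) = 19.7 m/s.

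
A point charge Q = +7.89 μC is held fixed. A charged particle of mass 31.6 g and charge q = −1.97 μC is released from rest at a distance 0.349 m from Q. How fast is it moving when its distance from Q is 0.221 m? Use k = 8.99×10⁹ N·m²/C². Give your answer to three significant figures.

Only the electrostatic force acts, so mechanical energy is conserved: ½mv² = U₁ − U₂ = kQq(1/r₁ − 1/r₂).
U₁ − U₂ = (8.99×10⁹ N·m²/C²)(7.89×10⁻⁶ C)(-1.97×10⁻⁶ C)(1/0.349 − 1/0.221) = 0.232 J.
v = √(2·0.232/0.0316) = 3.83 m/s.

3.83 m/s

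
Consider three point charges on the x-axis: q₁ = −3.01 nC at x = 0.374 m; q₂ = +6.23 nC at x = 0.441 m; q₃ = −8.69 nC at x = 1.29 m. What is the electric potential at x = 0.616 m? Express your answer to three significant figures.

The total potential is the scalar sum of each charge's contribution, V = Σ kqᵢ/rᵢ.
Distances from the field point to each charge: r₁ = 0.242 m, r₂ = 0.175 m, r₃ = 0.674 m.
V = k[(-3.01×10⁻⁹)/(0.242) + (6.23×10⁻⁹)/(0.175) + (-8.69×10⁻⁹)/(0.674)] = 92.3 V.

92.3 V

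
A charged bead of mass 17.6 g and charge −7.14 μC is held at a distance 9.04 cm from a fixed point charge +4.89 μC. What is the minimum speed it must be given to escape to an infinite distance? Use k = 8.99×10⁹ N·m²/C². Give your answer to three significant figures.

19.9 m/s

To just escape, total mechanical energy must reach zero at infinity: ½mv²_min + U = 0, so ½mv²_min = −U = |kQq|/r.
|U| = |kQq|/r = (8.99×10⁹ N·m²/C²)(4.89×10⁻⁶)(7.14×10⁻⁶)/(0.0904) = 3.47 J.
v_min = √(2|U|/m) = √(2·3.47/0.0176) = 19.9 m/s.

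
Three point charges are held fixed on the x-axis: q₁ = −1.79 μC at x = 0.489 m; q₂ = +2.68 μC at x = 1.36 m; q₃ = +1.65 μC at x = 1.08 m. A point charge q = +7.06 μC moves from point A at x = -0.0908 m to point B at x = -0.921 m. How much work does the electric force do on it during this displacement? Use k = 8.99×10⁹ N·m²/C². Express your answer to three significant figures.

The work done by the electric force is W_field = −ΔU = −q(V_B − V_A) = q(V_A − V_B).
At A: distances to the source charges are 0.580 m, 1.45 m, 1.17 m; V_A = Σ kqᵢ/rᵢ = 1520 V.
At B: distances to the source charges are 1.41 m, 2.28 m, 2.00 m; V_B = Σ kqᵢ/rᵢ = 6560 V.
ΔV = V_B − V_A = 5040 V.
W_field = −qΔV = −(7.06×10⁻⁶ C)(5040 V) = -0.0356 J.

-0.0356 J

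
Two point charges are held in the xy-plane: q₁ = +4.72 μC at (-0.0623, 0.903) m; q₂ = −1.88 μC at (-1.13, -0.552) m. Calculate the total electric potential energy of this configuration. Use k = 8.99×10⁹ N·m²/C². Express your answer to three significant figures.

-0.0442 J

The assembly work is the sum of pairwise potential energies, U = Σ_{i<j} kqᵢqⱼ/rᵢⱼ.
Pair separations: r₁₂ = 1.80 m.
U = (-0.0442) = -0.0442 J.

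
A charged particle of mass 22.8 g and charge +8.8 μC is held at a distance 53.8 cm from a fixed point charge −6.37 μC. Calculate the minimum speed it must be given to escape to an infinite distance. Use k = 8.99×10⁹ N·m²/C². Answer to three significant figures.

9.06 m/s

To just escape, total mechanical energy must reach zero at infinity: ½mv²_min + U = 0, so ½mv²_min = −U = |kQq|/r.
|U| = |kQq|/r = (8.99×10⁹ N·m²/C²)(6.37×10⁻⁶)(8.80×10⁻⁶)/(0.538) = 0.937 J.
v_min = √(2|U|/m) = √(2·0.937/0.0228) = 9.06 m/s.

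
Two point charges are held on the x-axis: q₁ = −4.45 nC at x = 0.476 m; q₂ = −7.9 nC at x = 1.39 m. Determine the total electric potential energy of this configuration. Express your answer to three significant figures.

The work to assemble the configuration equals its total potential energy, U = Σ kqᵢqⱼ/rᵢⱼ over all pairs.
Pair separations: r₁₂ = 0.914 m.
U = (3.46×10⁻⁷) = 3.46×10⁻⁷ J.

3.46×10⁻⁷ J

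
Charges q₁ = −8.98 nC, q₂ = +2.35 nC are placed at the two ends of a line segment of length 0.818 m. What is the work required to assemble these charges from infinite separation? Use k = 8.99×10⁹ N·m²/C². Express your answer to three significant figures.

-2.32×10⁻⁷ J

The work to assemble the configuration equals its total potential energy, U = Σ kqᵢqⱼ/rᵢⱼ over all pairs.
The separation is r = 0.818 m.
U = (-2.32×10⁻⁷) = -2.32×10⁻⁷ J.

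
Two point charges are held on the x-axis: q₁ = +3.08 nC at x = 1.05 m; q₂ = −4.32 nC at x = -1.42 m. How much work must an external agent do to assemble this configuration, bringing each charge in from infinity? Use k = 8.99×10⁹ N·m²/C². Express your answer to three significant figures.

The assembly work is the sum of pairwise potential energies, U = Σ_{i<j} kqᵢqⱼ/rᵢⱼ.
Pair separations: r₁₂ = 2.47 m.
U = (-4.84×10⁻⁸) = -4.84×10⁻⁸ J.

-4.84×10⁻⁸ J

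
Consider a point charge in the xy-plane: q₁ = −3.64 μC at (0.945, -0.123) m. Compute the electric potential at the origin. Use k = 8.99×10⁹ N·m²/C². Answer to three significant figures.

The total potential is the scalar sum of each charge's contribution, V = Σ kqᵢ/rᵢ.
Distances from the field point to each charge: r₁ = 0.953 m.
V = k[(-3.64×10⁻⁶)/(0.953)] = -3.43×10⁴ V.

-3.43×10⁴ V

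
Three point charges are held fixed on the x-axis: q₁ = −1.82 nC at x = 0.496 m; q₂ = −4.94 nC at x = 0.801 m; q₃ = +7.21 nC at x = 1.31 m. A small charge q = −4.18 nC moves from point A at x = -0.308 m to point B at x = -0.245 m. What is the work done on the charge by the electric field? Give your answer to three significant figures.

-1.05×10⁻⁸ J

The work done by the electric force is W_field = −ΔU = −q(V_B − V_A) = q(V_A − V_B).
At A: distances to the source charges are 0.804 m, 1.11 m, 1.62 m; V_A = Σ kqᵢ/rᵢ = -20.3 V.
At B: distances to the source charges are 0.741 m, 1.05 m, 1.56 m; V_B = Σ kqᵢ/rᵢ = -22.9 V.
ΔV = V_B − V_A = -2.52 V.
W_field = −qΔV = −(-4.18×10⁻⁹ C)(-2.52 V) = -1.05×10⁻⁸ J.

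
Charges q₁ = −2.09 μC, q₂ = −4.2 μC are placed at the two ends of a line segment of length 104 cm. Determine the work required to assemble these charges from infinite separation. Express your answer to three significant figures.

0.0759 J

The assembly work is the sum of pairwise potential energies, U = Σ_{i<j} kqᵢqⱼ/rᵢⱼ.
The separation is r = 1.04 m.
U = (0.0759) = 0.0759 J.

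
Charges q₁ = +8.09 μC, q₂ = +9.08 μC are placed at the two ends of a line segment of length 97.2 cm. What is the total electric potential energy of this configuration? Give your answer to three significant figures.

0.679 J

The work to assemble the configuration equals its total potential energy, U = Σ kqᵢqⱼ/rᵢⱼ over all pairs.
The separation is r = 0.972 m.
U = (0.679) = 0.679 J.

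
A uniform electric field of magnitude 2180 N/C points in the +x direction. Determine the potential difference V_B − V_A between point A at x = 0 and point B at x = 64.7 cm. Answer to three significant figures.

-1410 V

In a uniform field, potential decreases in the direction of E: V_B − V_A = −E·Δx.
V_B − V_A = −(2180 V/m)(0.647 m) = -1410 V.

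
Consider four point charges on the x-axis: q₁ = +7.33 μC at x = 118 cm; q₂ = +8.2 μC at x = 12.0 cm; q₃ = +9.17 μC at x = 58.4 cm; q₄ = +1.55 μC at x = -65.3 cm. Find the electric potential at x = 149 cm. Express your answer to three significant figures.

The total potential is the scalar sum of each charge's contribution, V = Σ kqᵢ/rᵢ.
Distances from the field point to each charge: r₁ = 0.310 m, r₂ = 1.37 m, r₃ = 0.906 m, r₄ = 2.14 m.
V = k[(7.33×10⁻⁶)/(0.310) + (8.20×10⁻⁶)/(1.37) + (9.17×10⁻⁶)/(0.906) + (1.55×10⁻⁶)/(2.14)] = 3.64×10⁵ V.

3.64×10⁵ V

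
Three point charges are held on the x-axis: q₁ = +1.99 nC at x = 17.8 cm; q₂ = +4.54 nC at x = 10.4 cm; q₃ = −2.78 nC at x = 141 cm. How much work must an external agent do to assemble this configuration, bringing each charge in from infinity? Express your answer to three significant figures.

9.70×10⁻⁷ J

The assembly work is the sum of pairwise potential energies, U = Σ_{i<j} kqᵢqⱼ/rᵢⱼ.
Pair separations: r₁₂ = 0.0740 m, r₁₃ = 1.23 m, r₂₃ = 1.31 m.
U = (1.10×10⁻⁶) + (-4.04×10⁻⁸) + (-8.69×10⁻⁸) = 9.70×10⁻⁷ J.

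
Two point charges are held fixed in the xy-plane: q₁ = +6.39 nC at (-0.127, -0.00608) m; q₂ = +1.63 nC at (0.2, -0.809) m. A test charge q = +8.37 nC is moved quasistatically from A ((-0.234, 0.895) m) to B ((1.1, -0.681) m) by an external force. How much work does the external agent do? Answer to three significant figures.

-1.21×10⁻⁷ J

For quasistatic motion the external work equals the change in potential energy: W_ext = qΔV = q(V_B − V_A).
At A: distances to the source charges are 0.907 m, 1.76 m; V_A = Σ kqᵢ/rᵢ = 71.6 V.
At B: distances to the source charges are 1.40 m, 0.909 m; V_B = Σ kqᵢ/rᵢ = 57.1 V.
ΔV = V_B − V_A = -14.5 V.
W_ext = qΔV = (8.37×10⁻⁹ C)(-14.5 V) = -1.21×10⁻⁷ J.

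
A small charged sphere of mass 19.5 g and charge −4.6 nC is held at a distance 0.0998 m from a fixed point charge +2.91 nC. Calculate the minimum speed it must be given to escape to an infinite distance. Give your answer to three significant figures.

0.0111 m/s

To just escape, total mechanical energy must reach zero at infinity: ½mv²_min + U = 0, so ½mv²_min = −U = |kQq|/r.
|U| = |kQq|/r = (8.99×10⁹ N·m²/C²)(2.91×10⁻⁹)(4.60×10⁻⁹)/(0.0998) = 1.21×10⁻⁶ J.
v_min = √(2|U|/m) = √(2·1.21×10⁻⁶/0.0195) = 0.0111 m/s.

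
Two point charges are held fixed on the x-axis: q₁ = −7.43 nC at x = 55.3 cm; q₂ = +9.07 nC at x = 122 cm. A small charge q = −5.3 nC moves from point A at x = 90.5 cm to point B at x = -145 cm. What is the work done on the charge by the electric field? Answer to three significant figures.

The work done by the electric force is W_field = −ΔU = −q(V_B − V_A) = q(V_A − V_B).
At A: distances to the source charges are 0.352 m, 0.315 m; V_A = Σ kqᵢ/rᵢ = 69.1 V.
At B: distances to the source charges are 2.00 m, 2.67 m; V_B = Σ kqᵢ/rᵢ = -2.81 V.
ΔV = V_B − V_A = -71.9 V.
W_field = −qΔV = −(-5.30×10⁻⁹ C)(-71.9 V) = -3.81×10⁻⁷ J.

-3.81×10⁻⁷ J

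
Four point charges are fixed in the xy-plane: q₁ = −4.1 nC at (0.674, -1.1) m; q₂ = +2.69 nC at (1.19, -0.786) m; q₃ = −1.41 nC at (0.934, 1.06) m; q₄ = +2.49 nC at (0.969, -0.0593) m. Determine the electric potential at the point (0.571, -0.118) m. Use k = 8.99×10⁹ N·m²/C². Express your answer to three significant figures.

The total potential is the scalar sum of each charge's contribution, V = Σ kqᵢ/rᵢ.
Distances from the field point to each charge: r₁ = 0.987 m, r₂ = 0.911 m, r₃ = 1.23 m, r₄ = 0.402 m.
V = k[(-4.10×10⁻⁹)/(0.987) + (2.69×10⁻⁹)/(0.911) + (-1.41×10⁻⁹)/(1.23) + (2.49×10⁻⁹)/(0.402)] = 34.6 V.

34.6 V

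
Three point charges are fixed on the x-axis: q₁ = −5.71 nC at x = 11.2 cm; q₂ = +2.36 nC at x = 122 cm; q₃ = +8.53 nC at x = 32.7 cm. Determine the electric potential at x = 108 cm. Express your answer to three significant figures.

The total potential is the scalar sum of each charge's contribution, V = Σ kqᵢ/rᵢ.
Distances from the field point to each charge: r₁ = 0.968 m, r₂ = 0.140 m, r₃ = 0.753 m.
V = k[(-5.71×10⁻⁹)/(0.968) + (2.36×10⁻⁹)/(0.140) + (8.53×10⁻⁹)/(0.753)] = 200 V.

200 V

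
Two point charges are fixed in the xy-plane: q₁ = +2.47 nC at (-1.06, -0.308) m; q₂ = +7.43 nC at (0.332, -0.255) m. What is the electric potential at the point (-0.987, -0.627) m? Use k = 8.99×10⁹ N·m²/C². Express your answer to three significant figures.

Electric potential is a scalar, so the contributions from each charge add algebraically: V = Σ kqᵢ/rᵢ.
Distances from the field point to each charge: r₁ = 0.327 m, r₂ = 1.37 m.
V = k[(2.47×10⁻⁹)/(0.327) + (7.43×10⁻⁹)/(1.37)] = 117 V.

117 V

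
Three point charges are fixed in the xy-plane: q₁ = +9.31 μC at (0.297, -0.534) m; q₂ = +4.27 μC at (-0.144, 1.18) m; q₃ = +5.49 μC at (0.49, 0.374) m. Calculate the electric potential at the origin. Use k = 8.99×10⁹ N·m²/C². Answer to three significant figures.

2.49×10⁵ V

The total potential is the scalar sum of each charge's contribution, V = Σ kqᵢ/rᵢ.
Distances from the field point to each charge: r₁ = 0.611 m, r₂ = 1.19 m, r₃ = 0.616 m.
V = k[(9.31×10⁻⁶)/(0.611) + (4.27×10⁻⁶)/(1.19) + (5.49×10⁻⁶)/(0.616)] = 2.49×10⁵ V.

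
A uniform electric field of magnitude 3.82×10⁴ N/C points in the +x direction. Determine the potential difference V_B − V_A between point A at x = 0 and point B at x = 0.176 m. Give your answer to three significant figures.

-6720 V

In a uniform field, potential decreases in the direction of E: V_B − V_A = −E·Δx.
V_B − V_A = −(3.82×10⁴ V/m)(0.176 m) = -6720 V.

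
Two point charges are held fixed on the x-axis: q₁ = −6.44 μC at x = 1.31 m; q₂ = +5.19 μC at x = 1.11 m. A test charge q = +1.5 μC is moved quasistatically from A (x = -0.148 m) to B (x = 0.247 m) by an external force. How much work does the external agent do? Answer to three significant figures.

3.33×10⁻³ J

For quasistatic motion the external work equals the change in potential energy: W_ext = qΔV = q(V_B − V_A).
At A: distances to the source charges are 1.46 m, 1.26 m; V_A = Σ kqᵢ/rᵢ = -2620 V.
At B: distances to the source charges are 1.06 m, 0.863 m; V_B = Σ kqᵢ/rᵢ = -399 V.
ΔV = V_B − V_A = 2220 V.
W_ext = qΔV = (1.50×10⁻⁶ C)(2220 V) = 3.33×10⁻³ J.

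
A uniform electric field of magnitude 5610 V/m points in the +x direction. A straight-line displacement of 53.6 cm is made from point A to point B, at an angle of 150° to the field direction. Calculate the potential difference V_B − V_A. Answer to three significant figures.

Only the component of displacement along E changes the potential: ΔV = −E·d·cosθ.
ΔV = −(5610 V/m)(0.536 m)cos150° = 2600 V.

2600 V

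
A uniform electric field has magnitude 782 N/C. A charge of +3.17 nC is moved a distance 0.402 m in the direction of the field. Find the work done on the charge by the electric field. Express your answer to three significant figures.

9.97×10⁻⁷ J

The potential change for a displacement 0.402 m in the direction of the field is ΔV = −Ed = -314 V.
W_field = −qΔV = 9.97×10⁻⁷ J.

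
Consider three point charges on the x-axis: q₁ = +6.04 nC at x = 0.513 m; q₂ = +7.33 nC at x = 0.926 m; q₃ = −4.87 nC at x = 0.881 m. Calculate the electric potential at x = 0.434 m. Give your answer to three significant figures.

723 V

Electric potential is a scalar, so the contributions from each charge add algebraically: V = Σ kqᵢ/rᵢ.
Distances from the field point to each charge: r₁ = 0.0790 m, r₂ = 0.492 m, r₃ = 0.447 m.
V = k[(6.04×10⁻⁹)/(0.0790) + (7.33×10⁻⁹)/(0.492) + (-4.87×10⁻⁹)/(0.447)] = 723 V.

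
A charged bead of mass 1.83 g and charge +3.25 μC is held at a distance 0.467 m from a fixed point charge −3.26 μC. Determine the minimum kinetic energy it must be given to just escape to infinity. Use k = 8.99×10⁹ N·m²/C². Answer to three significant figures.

To just escape, total mechanical energy must reach zero at infinity: ½mv²_min + U = 0, so ½mv²_min = −U = |kQq|/r.
|U| = |kQq|/r = (8.99×10⁹ N·m²/C²)(3.26×10⁻⁶)(3.25×10⁻⁶)/(0.467) = 0.204 J.

0.204 J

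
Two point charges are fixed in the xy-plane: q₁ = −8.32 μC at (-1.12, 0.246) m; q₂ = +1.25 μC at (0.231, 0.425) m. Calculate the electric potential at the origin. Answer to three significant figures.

The total potential is the scalar sum of each charge's contribution, V = Σ kqᵢ/rᵢ.
Distances from the field point to each charge: r₁ = 1.15 m, r₂ = 0.484 m.
V = k[(-8.32×10⁻⁶)/(1.15) + (1.25×10⁻⁶)/(0.484)] = -4.20×10⁴ V.

-4.20×10⁴ V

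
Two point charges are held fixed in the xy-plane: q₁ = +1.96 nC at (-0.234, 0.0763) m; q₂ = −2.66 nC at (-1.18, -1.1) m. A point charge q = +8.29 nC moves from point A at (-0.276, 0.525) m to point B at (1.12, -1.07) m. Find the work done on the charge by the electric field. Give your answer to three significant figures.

2.21×10⁻⁷ J

The work done by the electric force is W_field = −ΔU = −q(V_B − V_A) = q(V_A − V_B).
At A: distances to the source charges are 0.451 m, 1.86 m; V_A = Σ kqᵢ/rᵢ = 26.2 V.
At B: distances to the source charges are 1.77 m, 2.30 m; V_B = Σ kqᵢ/rᵢ = -0.464 V.
ΔV = V_B − V_A = -26.7 V.
W_field = −qΔV = −(8.29×10⁻⁹ C)(-26.7 V) = 2.21×10⁻⁷ J.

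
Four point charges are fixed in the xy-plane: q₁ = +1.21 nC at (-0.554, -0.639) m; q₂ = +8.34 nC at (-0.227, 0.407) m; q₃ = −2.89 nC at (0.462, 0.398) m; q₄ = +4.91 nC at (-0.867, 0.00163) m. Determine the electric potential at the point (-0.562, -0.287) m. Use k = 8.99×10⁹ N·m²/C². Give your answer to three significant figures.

212 V

The total potential is the scalar sum of each charge's contribution, V = Σ kqᵢ/rᵢ.
Distances from the field point to each charge: r₁ = 0.352 m, r₂ = 0.771 m, r₃ = 1.23 m, r₄ = 0.420 m.
V = k[(1.21×10⁻⁹)/(0.352) + (8.34×10⁻⁹)/(0.771) + (-2.89×10⁻⁹)/(1.23) + (4.91×10⁻⁹)/(0.420)] = 212 V.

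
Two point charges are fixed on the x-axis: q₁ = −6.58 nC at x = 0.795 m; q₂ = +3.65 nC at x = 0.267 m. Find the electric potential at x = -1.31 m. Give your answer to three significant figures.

-7.29 V

Electric potential is a scalar, so the contributions from each charge add algebraically: V = Σ kqᵢ/rᵢ.
Distances from the field point to each charge: r₁ = 2.10 m, r₂ = 1.58 m.
V = k[(-6.58×10⁻⁹)/(2.10) + (3.65×10⁻⁹)/(1.58)] = -7.29 V.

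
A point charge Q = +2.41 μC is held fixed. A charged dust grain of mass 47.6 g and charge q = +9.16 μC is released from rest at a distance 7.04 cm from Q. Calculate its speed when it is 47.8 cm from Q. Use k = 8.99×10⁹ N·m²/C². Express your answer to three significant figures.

10.0 m/s

Only the electrostatic force acts, so mechanical energy is conserved: ½mv² = U₁ − U₂ = kQq(1/r₁ − 1/r₂).
U₁ − U₂ = (8.99×10⁹ N·m²/C²)(2.41×10⁻⁶ C)(9.16×10⁻⁶ C)(1/0.0704 − 1/0.478) = 2.40 J.
v = √(2·2.40/0.0476) = 10.0 m/s.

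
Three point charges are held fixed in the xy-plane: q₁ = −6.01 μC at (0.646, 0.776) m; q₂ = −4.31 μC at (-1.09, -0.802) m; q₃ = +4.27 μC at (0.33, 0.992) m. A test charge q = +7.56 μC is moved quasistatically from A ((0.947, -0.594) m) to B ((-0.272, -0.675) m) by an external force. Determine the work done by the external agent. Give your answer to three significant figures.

-0.164 J

For quasistatic motion the external work equals the change in potential energy: W_ext = qΔV = q(V_B − V_A).
At A: distances to the source charges are 1.40 m, 2.05 m, 1.70 m; V_A = Σ kqᵢ/rᵢ = -3.49×10⁴ V.
At B: distances to the source charges are 1.72 m, 0.828 m, 1.77 m; V_B = Σ kqᵢ/rᵢ = -5.66×10⁴ V.
ΔV = V_B − V_A = -2.17×10⁴ V.
W_ext = qΔV = (7.56×10⁻⁶ C)(-2.17×10⁴ V) = -0.164 J.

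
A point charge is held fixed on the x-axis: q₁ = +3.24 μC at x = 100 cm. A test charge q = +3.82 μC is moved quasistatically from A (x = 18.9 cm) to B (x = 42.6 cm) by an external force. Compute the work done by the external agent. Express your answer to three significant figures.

For quasistatic motion the external work equals the change in potential energy: W_ext = qΔV = q(V_B − V_A).
At A: distance to the source charge is 0.811 m; V_A = kq₁/r = 3.59×10⁴ V.
At B: distance to the source charge is 0.574 m; V_B = kq₁/r = 5.07×10⁴ V.
ΔV = V_B − V_A = 1.48×10⁴ V.
W_ext = qΔV = (3.82×10⁻⁶ C)(1.48×10⁴ V) = 0.0566 J.

0.0566 J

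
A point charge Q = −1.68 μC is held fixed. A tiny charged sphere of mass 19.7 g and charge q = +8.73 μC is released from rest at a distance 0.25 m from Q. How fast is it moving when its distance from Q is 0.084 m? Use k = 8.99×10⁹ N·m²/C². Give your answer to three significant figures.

10.3 m/s

Only the electrostatic force acts, so mechanical energy is conserved: ½mv² = U₁ − U₂ = kQq(1/r₁ − 1/r₂).
U₁ − U₂ = (8.99×10⁹ N·m²/C²)(-1.68×10⁻⁶ C)(8.73×10⁻⁶ C)(1/0.250 − 1/0.0840) = 1.04 J.
v = √(2·1.04/0.0197) = 10.3 m/s.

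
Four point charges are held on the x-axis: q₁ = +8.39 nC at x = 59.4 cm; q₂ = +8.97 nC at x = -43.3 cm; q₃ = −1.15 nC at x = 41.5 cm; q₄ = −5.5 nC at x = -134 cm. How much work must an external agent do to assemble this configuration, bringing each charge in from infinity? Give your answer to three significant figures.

-6.06×10⁻⁷ J

The assembly work is the sum of pairwise potential energies, U = Σ_{i<j} kqᵢqⱼ/rᵢⱼ.
Pair separations: r₁₂ = 1.03 m, r₁₃ = 0.179 m, r₁₄ = 1.93 m, r₂₃ = 0.848 m, r₂₄ = 0.907 m, r₃₄ = 1.76 m.
Summing all 6 pair terms gives U = -6.06×10⁻⁷ J.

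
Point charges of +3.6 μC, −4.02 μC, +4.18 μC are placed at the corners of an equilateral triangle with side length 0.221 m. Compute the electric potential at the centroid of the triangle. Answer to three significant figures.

2.65×10⁵ V

The total potential is the scalar sum of each charge's contribution, V = Σ kqᵢ/rᵢ.
The distance from each vertex to the centroid is a/√3 = 0.128 m.
V = k[(3.60×10⁻⁶)/(0.128) + (-4.02×10⁻⁶)/(0.128) + (4.18×10⁻⁶)/(0.128)] = 2.65×10⁵ V.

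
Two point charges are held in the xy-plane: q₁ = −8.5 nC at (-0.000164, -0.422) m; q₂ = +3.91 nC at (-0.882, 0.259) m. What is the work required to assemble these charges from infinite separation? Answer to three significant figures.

The assembly work is the sum of pairwise potential energies, U = Σ_{i<j} kqᵢqⱼ/rᵢⱼ.
Pair separations: r₁₂ = 1.11 m.
U = (-2.68×10⁻⁷) = -2.68×10⁻⁷ J.

-2.68×10⁻⁷ J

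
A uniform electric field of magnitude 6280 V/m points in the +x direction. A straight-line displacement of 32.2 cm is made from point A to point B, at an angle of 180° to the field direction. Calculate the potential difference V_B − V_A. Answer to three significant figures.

Only the component of displacement along E changes the potential: ΔV = −E·d·cosθ.
ΔV = −(6280 V/m)(0.322 m)cos180° = 2020 V.

2020 V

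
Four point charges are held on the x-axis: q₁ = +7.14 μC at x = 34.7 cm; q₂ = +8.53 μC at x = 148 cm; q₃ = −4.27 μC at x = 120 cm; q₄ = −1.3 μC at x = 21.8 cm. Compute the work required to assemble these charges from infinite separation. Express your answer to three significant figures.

The work to assemble the configuration equals its total potential energy, U = Σ kqᵢqⱼ/rᵢⱼ over all pairs.
Pair separations: r₁₂ = 1.13 m, r₁₃ = 0.853 m, r₁₄ = 0.129 m, r₂₃ = 0.280 m, r₂₄ = 1.26 m, r₃₄ = 0.982 m.
Summing all 6 pair terms gives U = -1.68 J.

-1.68 J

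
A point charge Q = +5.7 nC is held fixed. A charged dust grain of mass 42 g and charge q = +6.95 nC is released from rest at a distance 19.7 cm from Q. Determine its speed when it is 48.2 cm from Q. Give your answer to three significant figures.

7.13×10⁻³ m/s

Only the electrostatic force acts, so mechanical energy is conserved: ½mv² = U₁ − U₂ = kQq(1/r₁ − 1/r₂).
U₁ − U₂ = (8.99×10⁹ N·m²/C²)(5.70×10⁻⁹ C)(6.95×10⁻⁹ C)(1/0.197 − 1/0.482) = 1.07×10⁻⁶ J.
v = √(2·1.07×10⁻⁶/0.0420) = 7.13×10⁻³ m/s.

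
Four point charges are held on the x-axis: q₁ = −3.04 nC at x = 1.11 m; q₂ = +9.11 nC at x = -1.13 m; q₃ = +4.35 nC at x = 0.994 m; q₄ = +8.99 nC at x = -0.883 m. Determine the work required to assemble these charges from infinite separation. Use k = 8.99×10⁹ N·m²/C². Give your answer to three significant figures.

The assembly work is the sum of pairwise potential energies, U = Σ_{i<j} kqᵢqⱼ/rᵢⱼ.
Pair separations: r₁₂ = 2.24 m, r₁₃ = 0.116 m, r₁₄ = 1.99 m, r₂₃ = 2.12 m, r₂₄ = 0.247 m, r₃₄ = 1.88 m.
Summing all 6 pair terms gives U = 2.08×10⁻⁶ J.

2.08×10⁻⁶ J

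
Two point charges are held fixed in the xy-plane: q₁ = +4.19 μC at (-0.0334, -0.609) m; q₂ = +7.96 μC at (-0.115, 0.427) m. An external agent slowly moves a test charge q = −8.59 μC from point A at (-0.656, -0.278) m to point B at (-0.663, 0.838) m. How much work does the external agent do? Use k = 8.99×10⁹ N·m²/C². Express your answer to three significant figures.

For quasistatic motion the external work equals the change in potential energy: W_ext = qΔV = q(V_B − V_A).
At A: distances to the source charges are 0.705 m, 0.889 m; V_A = Σ kqᵢ/rᵢ = 1.34×10⁵ V.
At B: distances to the source charges are 1.58 m, 0.685 m; V_B = Σ kqᵢ/rᵢ = 1.28×10⁵ V.
ΔV = V_B − V_A = -5610 V.
W_ext = qΔV = (-8.59×10⁻⁶ C)(-5610 V) = 0.0482 J.

0.0482 J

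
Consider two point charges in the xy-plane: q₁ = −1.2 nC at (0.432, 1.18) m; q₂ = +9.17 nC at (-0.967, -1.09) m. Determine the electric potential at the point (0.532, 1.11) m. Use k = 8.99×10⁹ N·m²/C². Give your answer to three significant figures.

-57.4 V

The total potential is the scalar sum of each charge's contribution, V = Σ kqᵢ/rᵢ.
Distances from the field point to each charge: r₁ = 0.122 m, r₂ = 2.66 m.
V = k[(-1.20×10⁻⁹)/(0.122) + (9.17×10⁻⁹)/(2.66)] = -57.4 V.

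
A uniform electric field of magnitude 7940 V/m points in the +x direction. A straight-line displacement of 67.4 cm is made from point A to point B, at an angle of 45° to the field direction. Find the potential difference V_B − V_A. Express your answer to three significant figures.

-3780 V

Only the component of displacement along E changes the potential: ΔV = −E·d·cosθ.
ΔV = −(7940 V/m)(0.674 m)cos45° = -3780 V.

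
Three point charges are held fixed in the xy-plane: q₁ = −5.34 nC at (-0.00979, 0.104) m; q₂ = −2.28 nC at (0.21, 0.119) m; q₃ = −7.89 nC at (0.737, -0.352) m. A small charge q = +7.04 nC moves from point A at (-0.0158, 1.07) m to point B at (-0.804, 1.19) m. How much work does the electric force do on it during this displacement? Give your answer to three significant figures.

-2.30×10⁻⁷ J

The work done by the electric force is W_field = −ΔU = −q(V_B − V_A) = q(V_A − V_B).
At A: distances to the source charges are 0.966 m, 0.977 m, 1.61 m; V_A = Σ kqᵢ/rᵢ = -115 V.
At B: distances to the source charges are 1.35 m, 1.47 m, 2.18 m; V_B = Σ kqᵢ/rᵢ = -82.1 V.
ΔV = V_B − V_A = 32.6 V.
W_field = −qΔV = −(7.04×10⁻⁹ C)(32.6 V) = -2.30×10⁻⁷ J.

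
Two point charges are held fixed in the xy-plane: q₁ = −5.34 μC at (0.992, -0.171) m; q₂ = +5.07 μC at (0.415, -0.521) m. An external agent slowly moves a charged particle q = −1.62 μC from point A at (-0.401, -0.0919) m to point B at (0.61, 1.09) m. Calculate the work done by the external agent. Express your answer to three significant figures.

For quasistatic motion the external work equals the change in potential energy: W_ext = qΔV = q(V_B − V_A).
At A: distances to the source charges are 1.40 m, 0.922 m; V_A = Σ kqᵢ/rᵢ = 1.50×10⁴ V.
At B: distances to the source charges are 1.32 m, 1.62 m; V_B = Σ kqᵢ/rᵢ = -8350 V.
ΔV = V_B − V_A = -2.34×10⁴ V.
W_ext = qΔV = (-1.62×10⁻⁶ C)(-2.34×10⁴ V) = 0.0379 J.

0.0379 J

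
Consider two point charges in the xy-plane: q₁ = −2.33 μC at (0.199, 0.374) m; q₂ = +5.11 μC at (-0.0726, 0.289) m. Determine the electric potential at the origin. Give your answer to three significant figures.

1.05×10⁵ V

The total potential is the scalar sum of each charge's contribution, V = Σ kqᵢ/rᵢ.
Distances from the field point to each charge: r₁ = 0.424 m, r₂ = 0.298 m.
V = k[(-2.33×10⁻⁶)/(0.424) + (5.11×10⁻⁶)/(0.298)] = 1.05×10⁵ V.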